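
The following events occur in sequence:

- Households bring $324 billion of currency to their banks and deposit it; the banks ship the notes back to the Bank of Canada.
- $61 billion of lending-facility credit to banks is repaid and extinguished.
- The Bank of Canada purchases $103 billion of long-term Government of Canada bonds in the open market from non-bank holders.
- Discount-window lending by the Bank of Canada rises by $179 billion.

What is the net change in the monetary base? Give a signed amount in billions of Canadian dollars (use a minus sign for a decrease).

+$221 billion

Currency deposit $324 billion: just a shift between currency and reserves — both are base money → 0.
Discount-window repayment $61 billion: Bank of Canada balance sheet contracts → −$61B.
Asset purchase (from non-banks) $103 billion: Bank of Canada balance sheet expands → +$103B.
Discount-window loan $179 billion: Bank of Canada balance sheet expands → +$179B.
Net: 0 − 61 + 103 + 179 = +$221 billion.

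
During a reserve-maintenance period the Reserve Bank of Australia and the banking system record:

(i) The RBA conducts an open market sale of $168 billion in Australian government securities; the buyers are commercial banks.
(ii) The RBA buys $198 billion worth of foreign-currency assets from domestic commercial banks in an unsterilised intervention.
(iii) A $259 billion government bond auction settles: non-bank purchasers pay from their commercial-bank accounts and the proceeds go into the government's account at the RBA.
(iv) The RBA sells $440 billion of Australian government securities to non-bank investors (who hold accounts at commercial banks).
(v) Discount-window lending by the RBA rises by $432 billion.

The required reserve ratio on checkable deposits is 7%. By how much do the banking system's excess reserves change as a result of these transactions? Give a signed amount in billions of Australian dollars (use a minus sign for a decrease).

OMO sale (to banks) $168 billion: reserves −$168B, deposits 0.
FX purchase $198 billion: reserves +$198B, deposits 0.
Government account inflow $259 billion: reserves −$259B, deposits −$259B.
Asset sale (to non-banks) $440 billion: reserves −$440B, deposits −$440B.
Discount-window loan $432 billion: reserves +$432B, deposits 0.
Totals: Δreserves = −$237B, Δdeposits = −$699B.
Δrequired reserves = 7% × −$699B = −$48.93B.
Δexcess reserves = Δreserves − Δrequired = −$237B − (−$48.93B) = -$188.07 billion.

-$188.07 billion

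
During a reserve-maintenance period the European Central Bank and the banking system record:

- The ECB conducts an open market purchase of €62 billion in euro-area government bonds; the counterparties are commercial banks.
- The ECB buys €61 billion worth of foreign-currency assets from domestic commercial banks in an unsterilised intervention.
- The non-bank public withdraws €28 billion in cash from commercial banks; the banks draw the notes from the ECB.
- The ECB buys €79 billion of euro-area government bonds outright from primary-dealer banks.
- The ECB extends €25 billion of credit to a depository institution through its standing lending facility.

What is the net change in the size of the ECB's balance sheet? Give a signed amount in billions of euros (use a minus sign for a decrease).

ECB balance sheet:
  Assets:      Securities +€141B, Loans to banks +€25B, Foreign assets +€61B
  Liabilities: Bank reserves +€199B, Currency in circulation +€28B
Commercial banking system:
  Assets:      Reserves at CB +€199B, Securities −€141B, Foreign assets −€61B
  Liabilities: Checkable deposits −€28B, Borrowings from CB +€25B
Change in total ECB assets = +€227 billion.

+€227 billion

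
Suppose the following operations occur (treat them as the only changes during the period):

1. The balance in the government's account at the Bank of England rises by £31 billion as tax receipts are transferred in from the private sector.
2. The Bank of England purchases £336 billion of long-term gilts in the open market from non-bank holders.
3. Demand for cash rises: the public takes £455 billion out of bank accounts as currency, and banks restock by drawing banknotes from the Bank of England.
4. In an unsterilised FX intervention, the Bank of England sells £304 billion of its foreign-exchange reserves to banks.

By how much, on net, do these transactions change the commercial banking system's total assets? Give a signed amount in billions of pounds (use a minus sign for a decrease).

Bank of England balance sheet:
  Assets:      Securities +£336B, Foreign assets −£304B
  Liabilities: Bank reserves −£454B, Currency in circulation +£455B, Government deposits +£31B
Commercial banking system:
  Assets:      Reserves at CB −£454B, Foreign assets +£304B
  Liabilities: Checkable deposits −£150B
Change in total bank assets = -£150 billion.

-£150 billion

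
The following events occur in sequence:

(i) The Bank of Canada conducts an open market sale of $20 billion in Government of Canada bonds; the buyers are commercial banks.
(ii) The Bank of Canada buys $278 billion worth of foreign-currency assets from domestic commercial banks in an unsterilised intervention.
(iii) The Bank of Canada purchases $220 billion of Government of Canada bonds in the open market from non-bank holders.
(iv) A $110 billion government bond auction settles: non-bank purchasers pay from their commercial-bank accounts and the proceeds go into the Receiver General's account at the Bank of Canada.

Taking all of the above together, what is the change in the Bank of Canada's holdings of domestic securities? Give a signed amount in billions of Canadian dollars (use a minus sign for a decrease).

+$200 billion

OMO sale (to banks) $20 billion: securities removed from the Bank of Canada's portfolio → −$20B.
FX purchase $278 billion: the Bank of Canada's securities portfolio is untouched → 0.
Asset purchase (from non-banks) $220 billion: securities added to the Bank of Canada's portfolio → +$220B.
Government account inflow $110 billion: the Bank of Canada's securities portfolio is untouched → 0.
Net: −20 + 0 + 220 + 0 = +$200 billion.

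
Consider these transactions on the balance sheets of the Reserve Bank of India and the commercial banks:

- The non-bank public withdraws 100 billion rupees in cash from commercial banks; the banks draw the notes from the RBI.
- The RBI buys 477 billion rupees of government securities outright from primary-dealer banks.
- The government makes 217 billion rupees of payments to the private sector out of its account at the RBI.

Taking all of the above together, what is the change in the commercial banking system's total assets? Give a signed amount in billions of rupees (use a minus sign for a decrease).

+117 billion

RBI balance sheet:
  Assets:      Securities +477B
  Liabilities: Bank reserves +594B, Currency in circulation +100B, Government deposits −217B
Commercial banking system:
  Assets:      Reserves at CB +594B, Securities −477B
  Liabilities: Checkable deposits +117B
Change in total bank assets = +117 billion.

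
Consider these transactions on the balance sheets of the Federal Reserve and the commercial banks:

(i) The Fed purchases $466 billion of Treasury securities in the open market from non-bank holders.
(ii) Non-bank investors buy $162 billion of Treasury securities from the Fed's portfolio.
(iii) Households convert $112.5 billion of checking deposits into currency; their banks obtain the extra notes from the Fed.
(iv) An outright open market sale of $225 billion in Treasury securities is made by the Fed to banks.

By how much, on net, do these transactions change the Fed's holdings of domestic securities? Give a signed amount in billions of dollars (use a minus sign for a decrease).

+$79 billion

Asset purchase (from non-banks) $466 billion: securities added to the Fed's portfolio → +$466B.
Asset sale (to non-banks) $162 billion: securities removed from the Fed's portfolio → −$162B.
Currency withdrawal $112.5 billion: the Fed's securities portfolio is untouched → 0.
OMO sale (to banks) $225 billion: securities removed from the Fed's portfolio → −$225B.
Net: 466 − 162 + 0 − 225 = +$79 billion.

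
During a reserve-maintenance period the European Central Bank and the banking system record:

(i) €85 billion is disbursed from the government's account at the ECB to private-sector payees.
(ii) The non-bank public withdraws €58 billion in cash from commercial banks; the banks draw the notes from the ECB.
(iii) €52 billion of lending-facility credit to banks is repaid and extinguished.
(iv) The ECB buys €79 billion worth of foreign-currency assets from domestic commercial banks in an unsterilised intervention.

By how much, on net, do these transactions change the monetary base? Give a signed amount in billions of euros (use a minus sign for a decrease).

+€112 billion

Government spending €85 billion: a non-base liability converts back to reserves → +€85B.
Currency withdrawal €58 billion: just a shift between currency and reserves — both are base money → 0.
Discount-window repayment €52 billion: ECB balance sheet contracts → −€52B.
FX purchase €79 billion: ECB balance sheet expands → +€79B.
Net: 85 + 0 − 52 + 79 = +€112 billion.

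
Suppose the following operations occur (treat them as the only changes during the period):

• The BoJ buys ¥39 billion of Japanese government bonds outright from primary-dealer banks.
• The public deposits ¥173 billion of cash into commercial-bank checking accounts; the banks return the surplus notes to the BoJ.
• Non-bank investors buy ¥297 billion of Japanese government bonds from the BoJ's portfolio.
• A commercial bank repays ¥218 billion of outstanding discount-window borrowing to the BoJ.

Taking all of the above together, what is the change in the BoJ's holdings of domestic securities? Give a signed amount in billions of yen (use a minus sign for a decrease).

-¥258 billion

BoJ balance sheet:
  Assets:      Securities −¥258B, Loans to banks −¥218B
  Liabilities: Bank reserves −¥303B, Currency in circulation −¥173B
So the change in the BoJ's holdings of domestic securities is -¥258 billion.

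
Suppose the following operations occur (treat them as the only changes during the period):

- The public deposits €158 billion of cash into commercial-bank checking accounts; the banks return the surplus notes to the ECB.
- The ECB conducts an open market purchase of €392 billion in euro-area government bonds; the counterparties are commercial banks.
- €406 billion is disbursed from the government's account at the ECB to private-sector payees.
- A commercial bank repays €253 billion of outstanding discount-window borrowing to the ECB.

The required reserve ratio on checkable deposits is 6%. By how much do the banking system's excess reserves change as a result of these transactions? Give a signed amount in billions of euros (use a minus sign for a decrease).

+€669.16 billion

Currency deposit €158 billion: reserves +€158B, deposits +€158B.
OMO purchase (from banks) €392 billion: reserves +€392B, deposits 0.
Government spending €406 billion: reserves +€406B, deposits +€406B.
Discount-window repayment €253 billion: reserves −€253B, deposits 0.
Totals: Δreserves = +€703B, Δdeposits = +€564B.
Δrequired reserves = 6% × +€564B = +€33.84B.
Δexcess reserves = Δreserves − Δrequired = +€703B − (+€33.84B) = +€669.16 billion.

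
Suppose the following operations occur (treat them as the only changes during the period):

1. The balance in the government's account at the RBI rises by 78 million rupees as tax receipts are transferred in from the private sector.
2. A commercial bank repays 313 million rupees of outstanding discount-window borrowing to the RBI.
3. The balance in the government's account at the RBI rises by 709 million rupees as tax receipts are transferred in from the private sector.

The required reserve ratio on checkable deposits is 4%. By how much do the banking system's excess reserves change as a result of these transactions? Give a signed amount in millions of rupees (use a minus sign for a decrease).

Government account inflow 78 million rupees: reserves −78M, deposits −78M.
Discount-window repayment 313 million rupees: reserves −313M, deposits 0.
Government account inflow 709 million rupees: reserves −709M, deposits −709M.
Totals: Δreserves = −1100M, Δdeposits = −787M.
Δrequired reserves = 4% × −787M = −31.48M.
Δexcess reserves = Δreserves − Δrequired = −1100M − (−31.48M) = -1068.52 million.

-1068.52 million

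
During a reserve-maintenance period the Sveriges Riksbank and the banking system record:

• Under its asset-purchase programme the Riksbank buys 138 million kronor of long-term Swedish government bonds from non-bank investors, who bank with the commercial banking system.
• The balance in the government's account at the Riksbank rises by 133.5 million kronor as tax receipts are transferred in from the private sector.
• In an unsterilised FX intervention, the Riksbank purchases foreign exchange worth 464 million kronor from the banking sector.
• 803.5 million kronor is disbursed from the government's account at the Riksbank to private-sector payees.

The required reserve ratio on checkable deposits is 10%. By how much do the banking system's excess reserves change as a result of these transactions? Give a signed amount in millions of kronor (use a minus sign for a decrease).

+1191.2 million

Asset purchase (from non-banks) 138 million kronor: reserves +138M, deposits +138M.
Government account inflow 133.5 million kronor: reserves −133.5M, deposits −133.5M.
FX purchase 464 million kronor: reserves +464M, deposits 0.
Government spending 803.5 million kronor: reserves +803.5M, deposits +803.5M.
Totals: Δreserves = +1272M, Δdeposits = +808M.
Δrequired reserves = 10% × +808M = +80.8M.
Δexcess reserves = Δreserves − Δrequired = +1272M − (+80.8M) = +1191.2 million.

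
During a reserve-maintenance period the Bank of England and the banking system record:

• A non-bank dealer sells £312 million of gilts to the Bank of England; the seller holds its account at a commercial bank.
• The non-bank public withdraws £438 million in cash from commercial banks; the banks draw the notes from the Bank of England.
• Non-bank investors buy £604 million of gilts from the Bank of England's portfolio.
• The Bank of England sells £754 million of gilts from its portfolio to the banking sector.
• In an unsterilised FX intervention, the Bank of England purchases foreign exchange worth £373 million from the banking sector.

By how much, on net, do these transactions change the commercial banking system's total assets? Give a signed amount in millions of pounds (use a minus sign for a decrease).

-£730 million

Bank of England balance sheet:
  Assets:      Securities −£1046M, Foreign assets +£373M
  Liabilities: Bank reserves −£1111M, Currency in circulation +£438M
Commercial banking system:
  Assets:      Reserves at CB −£1111M, Securities +£754M, Foreign assets −£373M
  Liabilities: Checkable deposits −£730M
Change in total bank assets = -£730 million.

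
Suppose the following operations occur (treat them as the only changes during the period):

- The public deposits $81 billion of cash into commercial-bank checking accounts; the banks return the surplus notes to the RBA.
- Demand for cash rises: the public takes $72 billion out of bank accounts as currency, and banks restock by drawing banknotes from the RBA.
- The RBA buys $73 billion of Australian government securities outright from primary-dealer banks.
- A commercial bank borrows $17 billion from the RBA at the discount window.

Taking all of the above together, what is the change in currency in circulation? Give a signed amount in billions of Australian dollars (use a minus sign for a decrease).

RBA balance sheet:
  Assets:      Securities +$73B, Loans to banks +$17B
  Liabilities: Bank reserves +$99B, Currency in circulation −$9B
So the change in currency in circulation is -$9 billion.

-$9 billion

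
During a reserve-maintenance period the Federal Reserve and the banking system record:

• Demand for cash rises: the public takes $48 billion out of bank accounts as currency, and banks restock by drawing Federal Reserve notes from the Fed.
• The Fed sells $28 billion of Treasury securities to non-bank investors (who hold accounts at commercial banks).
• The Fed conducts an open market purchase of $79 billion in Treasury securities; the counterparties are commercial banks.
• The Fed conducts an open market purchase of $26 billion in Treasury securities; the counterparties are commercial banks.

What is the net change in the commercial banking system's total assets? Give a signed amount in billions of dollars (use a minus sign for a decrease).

-$76 billion

Fed balance sheet:
  Assets:      Securities +$77B
  Liabilities: Bank reserves +$29B, Currency in circulation +$48B
Commercial banking system:
  Assets:      Reserves at CB +$29B, Securities −$105B
  Liabilities: Checkable deposits −$76B
Change in total bank assets = -$76 billion.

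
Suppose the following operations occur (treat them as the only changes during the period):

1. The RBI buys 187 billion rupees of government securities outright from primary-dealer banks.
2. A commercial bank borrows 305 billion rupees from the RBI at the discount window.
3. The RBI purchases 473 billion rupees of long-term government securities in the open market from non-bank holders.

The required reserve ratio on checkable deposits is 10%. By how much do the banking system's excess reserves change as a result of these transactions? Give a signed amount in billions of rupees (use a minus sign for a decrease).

+917.7 billion

OMO purchase (from banks) 187 billion rupees: reserves +187B, deposits 0.
Discount-window loan 305 billion rupees: reserves +305B, deposits 0.
Asset purchase (from non-banks) 473 billion rupees: reserves +473B, deposits +473B.
Totals: Δreserves = +965B, Δdeposits = +473B.
Δrequired reserves = 10% × +473B = +47.3B.
Δexcess reserves = Δreserves − Δrequired = +965B − (+47.3B) = +917.7 billion.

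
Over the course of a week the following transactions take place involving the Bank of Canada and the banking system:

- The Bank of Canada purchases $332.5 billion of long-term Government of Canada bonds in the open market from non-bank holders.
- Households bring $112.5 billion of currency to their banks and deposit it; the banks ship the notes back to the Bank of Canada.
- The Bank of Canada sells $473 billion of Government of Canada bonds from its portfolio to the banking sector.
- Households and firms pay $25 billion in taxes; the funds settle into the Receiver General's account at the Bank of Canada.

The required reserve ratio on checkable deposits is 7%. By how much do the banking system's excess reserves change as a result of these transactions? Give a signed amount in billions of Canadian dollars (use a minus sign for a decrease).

Asset purchase (from non-banks) $332.5 billion: reserves +$332.5B, deposits +$332.5B.
Currency deposit $112.5 billion: reserves +$112.5B, deposits +$112.5B.
OMO sale (to banks) $473 billion: reserves −$473B, deposits 0.
Government account inflow $25 billion: reserves −$25B, deposits −$25B.
Totals: Δreserves = −$53B, Δdeposits = +$420B.
Δrequired reserves = 7% × +$420B = +$29.4B.
Δexcess reserves = Δreserves − Δrequired = −$53B − (+$29.4B) = -$82.4 billion.

-$82.4 billion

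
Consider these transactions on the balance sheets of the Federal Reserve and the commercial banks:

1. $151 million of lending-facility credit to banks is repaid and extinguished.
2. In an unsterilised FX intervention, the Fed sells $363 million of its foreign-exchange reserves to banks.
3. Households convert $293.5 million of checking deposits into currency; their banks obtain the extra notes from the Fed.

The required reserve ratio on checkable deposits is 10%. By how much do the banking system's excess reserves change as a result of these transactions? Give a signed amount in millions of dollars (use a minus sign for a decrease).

-$778.15 million

Discount-window repayment $151 million: reserves −$151M, deposits 0.
FX sale $363 million: reserves −$363M, deposits 0.
Currency withdrawal $293.5 million: reserves −$293.5M, deposits −$293.5M.
Totals: Δreserves = −$807.5M, Δdeposits = −$293.5M.
Δrequired reserves = 10% × −$293.5M = −$29.35M.
Δexcess reserves = Δreserves − Δrequired = −$807.5M − (−$29.35M) = -$778.15 million.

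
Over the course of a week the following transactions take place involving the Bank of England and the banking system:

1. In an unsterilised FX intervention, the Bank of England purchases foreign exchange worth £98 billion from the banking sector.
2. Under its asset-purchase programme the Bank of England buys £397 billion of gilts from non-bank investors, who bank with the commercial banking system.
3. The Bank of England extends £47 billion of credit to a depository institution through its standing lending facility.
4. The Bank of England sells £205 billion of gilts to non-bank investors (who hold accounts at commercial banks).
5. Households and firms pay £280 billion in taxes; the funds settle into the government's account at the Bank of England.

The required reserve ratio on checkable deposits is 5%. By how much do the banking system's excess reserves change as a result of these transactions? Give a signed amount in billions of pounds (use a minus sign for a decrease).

FX purchase £98 billion: reserves +£98B, deposits 0.
Asset purchase (from non-banks) £397 billion: reserves +£397B, deposits +£397B.
Discount-window loan £47 billion: reserves +£47B, deposits 0.
Asset sale (to non-banks) £205 billion: reserves −£205B, deposits −£205B.
Government account inflow £280 billion: reserves −£280B, deposits −£280B.
Totals: Δreserves = +£57B, Δdeposits = −£88B.
Δrequired reserves = 5% × −£88B = −£4.4B.
Δexcess reserves = Δreserves − Δrequired = +£57B − (−£4.4B) = +£61.4 billion.

+£61.4 billion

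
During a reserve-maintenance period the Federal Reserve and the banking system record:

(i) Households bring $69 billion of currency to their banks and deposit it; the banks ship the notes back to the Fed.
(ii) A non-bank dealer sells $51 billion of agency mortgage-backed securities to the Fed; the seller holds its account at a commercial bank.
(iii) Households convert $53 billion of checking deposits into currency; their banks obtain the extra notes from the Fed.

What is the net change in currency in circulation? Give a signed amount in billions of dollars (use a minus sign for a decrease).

-$16 billion

Currency deposit $69 billion: notes return to the central bank → −$69B.
Asset purchase (from non-banks) $51 billion: no currency enters or leaves circulation → 0.
Currency withdrawal $53 billion: notes leave the central bank → +$53B.
Net: −69 + 0 + 53 = -$16 billion.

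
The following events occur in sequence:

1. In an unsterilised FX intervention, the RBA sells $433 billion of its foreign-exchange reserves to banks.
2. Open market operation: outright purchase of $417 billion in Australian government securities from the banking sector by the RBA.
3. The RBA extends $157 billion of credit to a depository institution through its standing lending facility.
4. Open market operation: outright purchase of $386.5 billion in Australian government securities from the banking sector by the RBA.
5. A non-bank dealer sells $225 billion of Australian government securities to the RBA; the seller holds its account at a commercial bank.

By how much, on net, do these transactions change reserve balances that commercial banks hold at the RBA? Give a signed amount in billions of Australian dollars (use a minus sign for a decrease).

+$752.5 billion

FX sale $433 billion: the buying banks pay out of their reserve balances → −$433B.
OMO purchase (from banks) $417 billion: the RBA pays by crediting reserve accounts → +$417B.
Discount-window loan $157 billion: the loan is credited to the bank's reserve account → +$157B.
OMO purchase (from banks) $386.5 billion: the RBA pays by crediting reserve accounts → +$386.5B.
Asset purchase (from non-banks) $225 billion: the RBA pays by crediting reserve accounts → +$225B.
Net: −433 + 417 + 157 + 386.5 + 225 = +$752.5 billion.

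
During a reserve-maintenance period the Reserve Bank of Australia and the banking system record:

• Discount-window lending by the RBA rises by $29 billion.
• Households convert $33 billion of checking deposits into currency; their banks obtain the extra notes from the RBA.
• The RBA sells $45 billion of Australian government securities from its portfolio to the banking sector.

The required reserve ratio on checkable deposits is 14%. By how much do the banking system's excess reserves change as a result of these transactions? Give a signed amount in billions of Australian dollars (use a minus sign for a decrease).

-$44.38 billion

Discount-window loan $29 billion: reserves +$29B, deposits 0.
Currency withdrawal $33 billion: reserves −$33B, deposits −$33B.
OMO sale (to banks) $45 billion: reserves −$45B, deposits 0.
Totals: Δreserves = −$49B, Δdeposits = −$33B.
Δrequired reserves = 14% × −$33B = −$4.62B.
Δexcess reserves = Δreserves − Δrequired = −$49B − (−$4.62B) = -$44.38 billion.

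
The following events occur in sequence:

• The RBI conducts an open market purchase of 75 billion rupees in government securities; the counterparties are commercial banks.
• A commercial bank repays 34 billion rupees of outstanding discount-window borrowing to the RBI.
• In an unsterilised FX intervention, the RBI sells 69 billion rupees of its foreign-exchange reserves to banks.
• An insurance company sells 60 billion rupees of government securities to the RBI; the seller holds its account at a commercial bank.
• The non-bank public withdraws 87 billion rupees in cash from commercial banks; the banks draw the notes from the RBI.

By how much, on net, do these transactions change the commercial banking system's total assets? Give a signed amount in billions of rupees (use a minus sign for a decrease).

-61 billion

OMO purchase (from banks) 75 billion rupees: just an asset swap on bank balance sheets → 0.
Discount-window repayment 34 billion rupees: bank balance sheets shrink → −34B.
FX sale 69 billion rupees: just an asset swap on bank balance sheets → 0.
Asset purchase (from non-banks) 60 billion rupees: bank balance sheets expand → +60B.
Currency withdrawal 87 billion rupees: bank balance sheets shrink → −87B.
Net: 0 − 34 + 0 + 60 − 87 = -61 billion.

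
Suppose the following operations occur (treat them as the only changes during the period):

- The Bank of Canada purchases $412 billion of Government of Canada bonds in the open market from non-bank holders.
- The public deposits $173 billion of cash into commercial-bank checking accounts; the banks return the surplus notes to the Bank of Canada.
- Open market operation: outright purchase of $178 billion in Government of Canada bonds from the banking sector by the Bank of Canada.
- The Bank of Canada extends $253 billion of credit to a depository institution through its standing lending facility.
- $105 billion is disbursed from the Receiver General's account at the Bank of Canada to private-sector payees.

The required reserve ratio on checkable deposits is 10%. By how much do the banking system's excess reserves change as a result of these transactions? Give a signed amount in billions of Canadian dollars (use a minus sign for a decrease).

+$1052 billion

Asset purchase (from non-banks) $412 billion: reserves +$412B, deposits +$412B.
Currency deposit $173 billion: reserves +$173B, deposits +$173B.
OMO purchase (from banks) $178 billion: reserves +$178B, deposits 0.
Discount-window loan $253 billion: reserves +$253B, deposits 0.
Government spending $105 billion: reserves +$105B, deposits +$105B.
Totals: Δreserves = +$1121B, Δdeposits = +$690B.
Δrequired reserves = 10% × +$690B = +$69B.
Δexcess reserves = Δreserves − Δrequired = +$1121B − (+$69B) = +$1052 billion.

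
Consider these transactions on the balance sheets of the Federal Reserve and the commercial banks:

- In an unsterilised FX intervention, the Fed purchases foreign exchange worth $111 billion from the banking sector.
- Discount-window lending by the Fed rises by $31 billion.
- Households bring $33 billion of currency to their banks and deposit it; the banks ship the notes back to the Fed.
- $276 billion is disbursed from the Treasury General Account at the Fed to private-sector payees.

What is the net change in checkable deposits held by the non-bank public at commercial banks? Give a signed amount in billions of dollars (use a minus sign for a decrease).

FX purchase $111 billion: the counterparty is a bank, so public deposits are unchanged → 0.
Discount-window loan $31 billion: the counterparty is a bank, so public deposits are unchanged → 0.
Currency deposit $33 billion: non-bank counterparties' bank balances rise → +$33B.
Government spending $276 billion: non-bank counterparties' bank balances rise → +$276B.
Net: 0 + 0 + 33 + 276 = +$309 billion.

+$309 billion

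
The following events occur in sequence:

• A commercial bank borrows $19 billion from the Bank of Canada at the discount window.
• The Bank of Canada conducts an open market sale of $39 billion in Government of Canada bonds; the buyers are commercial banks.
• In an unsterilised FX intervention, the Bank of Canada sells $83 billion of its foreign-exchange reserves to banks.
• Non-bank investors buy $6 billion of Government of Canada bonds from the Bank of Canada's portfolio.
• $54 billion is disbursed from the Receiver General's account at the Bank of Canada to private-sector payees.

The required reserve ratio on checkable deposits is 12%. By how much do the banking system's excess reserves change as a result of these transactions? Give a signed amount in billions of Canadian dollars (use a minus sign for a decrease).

Discount-window loan $19 billion: reserves +$19B, deposits 0.
OMO sale (to banks) $39 billion: reserves −$39B, deposits 0.
FX sale $83 billion: reserves −$83B, deposits 0.
Asset sale (to non-banks) $6 billion: reserves −$6B, deposits −$6B.
Government spending $54 billion: reserves +$54B, deposits +$54B.
Totals: Δreserves = −$55B, Δdeposits = +$48B.
Δrequired reserves = 12% × +$48B = +$5.76B.
Δexcess reserves = Δreserves − Δrequired = −$55B − (+$5.76B) = -$60.76 billion.

-$60.76 billion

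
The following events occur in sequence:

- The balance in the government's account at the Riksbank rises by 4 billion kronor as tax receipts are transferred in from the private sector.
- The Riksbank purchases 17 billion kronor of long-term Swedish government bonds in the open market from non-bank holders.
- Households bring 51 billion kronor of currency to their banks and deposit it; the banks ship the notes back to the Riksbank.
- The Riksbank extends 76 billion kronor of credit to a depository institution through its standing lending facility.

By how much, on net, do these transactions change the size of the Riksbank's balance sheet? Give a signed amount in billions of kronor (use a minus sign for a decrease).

+93 billion

Government account inflow 4 billion kronor: only the composition of liabilities changes → 0.
Asset purchase (from non-banks) 17 billion kronor: a Riksbank asset is acquired → +17B.
Currency deposit 51 billion kronor: only the composition of liabilities changes → 0.
Discount-window loan 76 billion kronor: a Riksbank asset is acquired → +76B.
Net: 0 + 17 + 0 + 76 = +93 billion.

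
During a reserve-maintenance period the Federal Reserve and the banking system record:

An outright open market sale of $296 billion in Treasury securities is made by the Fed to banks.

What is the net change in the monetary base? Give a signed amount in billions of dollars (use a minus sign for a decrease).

-$296 billion

Fed balance sheet:
  Assets:      Securities −$296B
  Liabilities: Bank reserves −$296B
Monetary base = currency + reserves: 0 + (−$296B) = -$296 billion.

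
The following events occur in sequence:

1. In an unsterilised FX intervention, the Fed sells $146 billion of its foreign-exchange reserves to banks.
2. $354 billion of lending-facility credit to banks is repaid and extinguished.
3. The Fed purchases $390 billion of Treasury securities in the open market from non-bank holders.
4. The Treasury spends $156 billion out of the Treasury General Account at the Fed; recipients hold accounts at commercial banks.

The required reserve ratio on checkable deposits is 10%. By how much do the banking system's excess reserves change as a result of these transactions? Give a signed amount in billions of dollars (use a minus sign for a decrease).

-$8.6 billion

FX sale $146 billion: reserves −$146B, deposits 0.
Discount-window repayment $354 billion: reserves −$354B, deposits 0.
Asset purchase (from non-banks) $390 billion: reserves +$390B, deposits +$390B.
Government spending $156 billion: reserves +$156B, deposits +$156B.
Totals: Δreserves = +$46B, Δdeposits = +$546B.
Δrequired reserves = 10% × +$546B = +$54.6B.
Δexcess reserves = Δreserves − Δrequired = +$46B − (+$54.6B) = -$8.6 billion.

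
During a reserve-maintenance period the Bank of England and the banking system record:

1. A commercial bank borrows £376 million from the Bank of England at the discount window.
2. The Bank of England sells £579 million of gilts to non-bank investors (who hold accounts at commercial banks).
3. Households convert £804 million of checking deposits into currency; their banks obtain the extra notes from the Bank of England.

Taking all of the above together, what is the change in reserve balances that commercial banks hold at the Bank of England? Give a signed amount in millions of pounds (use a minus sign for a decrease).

Discount-window loan £376 million: the loan is credited to the bank's reserve account → +£376M.
Asset sale (to non-banks) £579 million: the non-bank buyers' banks settle from reserves → −£579M.
Currency withdrawal £804 million: banks swap reserves for currency → −£804M.
Net: 376 − 579 − 804 = -£1007 million.

-£1007 million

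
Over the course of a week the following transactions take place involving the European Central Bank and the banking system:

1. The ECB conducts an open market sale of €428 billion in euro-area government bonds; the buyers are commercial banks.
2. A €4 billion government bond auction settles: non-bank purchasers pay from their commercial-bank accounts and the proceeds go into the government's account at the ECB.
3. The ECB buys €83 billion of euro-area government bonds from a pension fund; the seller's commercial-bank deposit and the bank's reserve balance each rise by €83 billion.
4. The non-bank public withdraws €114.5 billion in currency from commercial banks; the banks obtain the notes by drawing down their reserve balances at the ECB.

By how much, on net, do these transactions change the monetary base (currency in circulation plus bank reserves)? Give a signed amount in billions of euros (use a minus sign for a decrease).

-€349 billion

ECB balance sheet:
  Assets:      Securities −€345B
  Liabilities: Bank reserves −€463.5B, Currency in circulation +€114.5B, Government deposits +€4B
Monetary base = currency + reserves: +€114.5B + (−€463.5B) = -€349 billion.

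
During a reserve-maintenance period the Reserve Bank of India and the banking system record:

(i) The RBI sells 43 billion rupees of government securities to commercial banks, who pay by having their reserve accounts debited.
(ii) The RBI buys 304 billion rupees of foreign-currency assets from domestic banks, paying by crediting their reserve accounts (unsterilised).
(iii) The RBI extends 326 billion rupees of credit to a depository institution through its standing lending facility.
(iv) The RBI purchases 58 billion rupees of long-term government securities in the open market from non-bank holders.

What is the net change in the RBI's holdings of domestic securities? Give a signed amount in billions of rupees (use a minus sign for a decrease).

RBI balance sheet:
  Assets:      Securities +15B, Loans to banks +326B, Foreign assets +304B
  Liabilities: Bank reserves +645B
So the change in the RBI's holdings of domestic securities is +15 billion.

+15 billion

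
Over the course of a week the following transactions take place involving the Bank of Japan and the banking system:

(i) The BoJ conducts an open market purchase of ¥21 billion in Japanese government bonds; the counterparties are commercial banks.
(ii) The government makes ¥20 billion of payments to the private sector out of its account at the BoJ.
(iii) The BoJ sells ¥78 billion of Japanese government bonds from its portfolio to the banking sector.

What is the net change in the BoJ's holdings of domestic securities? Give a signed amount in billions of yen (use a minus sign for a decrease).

BoJ balance sheet:
  Assets:      Securities −¥57B
  Liabilities: Bank reserves −¥37B, Government deposits −¥20B
Commercial banking system:
  Assets:      Reserves at CB −¥37B, Securities +¥57B
  Liabilities: Checkable deposits +¥20B
So the change in the BoJ's holdings of domestic securities is -¥57 billion.

-¥57 billion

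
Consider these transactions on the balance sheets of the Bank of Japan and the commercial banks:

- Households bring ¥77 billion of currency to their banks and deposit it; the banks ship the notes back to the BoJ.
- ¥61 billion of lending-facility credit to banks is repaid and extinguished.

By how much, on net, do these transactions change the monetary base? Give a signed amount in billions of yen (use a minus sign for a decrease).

BoJ balance sheet:
  Assets:      Loans to banks −¥61B
  Liabilities: Bank reserves +¥16B, Currency in circulation −¥77B
Monetary base = currency + reserves: −¥77B + (+¥16B) = -¥61 billion.

-¥61 billion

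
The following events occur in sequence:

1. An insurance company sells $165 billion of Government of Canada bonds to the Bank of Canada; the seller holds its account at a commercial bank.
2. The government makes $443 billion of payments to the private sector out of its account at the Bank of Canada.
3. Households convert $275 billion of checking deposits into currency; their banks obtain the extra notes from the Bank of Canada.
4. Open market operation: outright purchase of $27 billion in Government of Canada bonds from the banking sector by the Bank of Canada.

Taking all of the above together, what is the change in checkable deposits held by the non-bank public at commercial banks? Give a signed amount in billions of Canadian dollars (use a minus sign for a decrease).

+$333 billion

Asset purchase (from non-banks) $165 billion: non-bank counterparties' bank balances rise → +$165B.
Government spending $443 billion: non-bank counterparties' bank balances rise → +$443B.
Currency withdrawal $275 billion: non-bank counterparties' bank balances fall → −$275B.
OMO purchase (from banks) $27 billion: the counterparty is a bank, so public deposits are unchanged → 0.
Net: 165 + 443 − 275 + 0 = +$333 billion.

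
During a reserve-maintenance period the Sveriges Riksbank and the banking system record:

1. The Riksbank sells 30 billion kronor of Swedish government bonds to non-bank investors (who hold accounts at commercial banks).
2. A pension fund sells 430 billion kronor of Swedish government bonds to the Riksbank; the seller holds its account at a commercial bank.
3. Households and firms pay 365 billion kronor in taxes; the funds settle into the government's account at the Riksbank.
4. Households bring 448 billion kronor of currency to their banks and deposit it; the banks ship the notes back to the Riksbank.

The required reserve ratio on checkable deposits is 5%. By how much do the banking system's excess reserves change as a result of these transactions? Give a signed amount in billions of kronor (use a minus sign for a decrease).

Asset sale (to non-banks) 30 billion kronor: reserves −30B, deposits −30B.
Asset purchase (from non-banks) 430 billion kronor: reserves +430B, deposits +430B.
Government account inflow 365 billion kronor: reserves −365B, deposits −365B.
Currency deposit 448 billion kronor: reserves +448B, deposits +448B.
Totals: Δreserves = +483B, Δdeposits = +483B.
Δrequired reserves = 5% × +483B = +24.15B.
Δexcess reserves = Δreserves − Δrequired = +483B − (+24.15B) = +458.85 billion.

+458.85 billion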